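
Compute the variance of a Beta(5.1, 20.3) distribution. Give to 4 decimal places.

α+β = 25.4 and αβ = 103.53, so Var = αβ/[(α+β)²(α+β+1)] = 103.53/17032.224 = 0.0061.

0.0061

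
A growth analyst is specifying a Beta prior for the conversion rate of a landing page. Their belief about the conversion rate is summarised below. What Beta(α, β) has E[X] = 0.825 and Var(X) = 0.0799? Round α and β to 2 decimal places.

α = 0.67, β = 0.14

Let s = α+β. The Beta variance is μ(1−μ)/(s+1).
So s+1 = μ(1−μ)/σ² = (0.825×0.175)/0.0799 = 0.144375/0.0799 = 1.8069, giving s = 0.8069.
Then α = μs = 0.825×0.8069 = 0.67 and β = (1−μ)s = 0.175×0.8069 = 0.14.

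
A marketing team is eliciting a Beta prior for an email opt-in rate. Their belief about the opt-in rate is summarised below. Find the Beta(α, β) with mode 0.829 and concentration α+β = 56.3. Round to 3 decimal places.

α = 46.015, β = 10.285

Mode = (α−1)/(κ−2) with κ = α+β, so α−1 = 0.829·54.3 = 45.015.
α = 46.015; β = κ − α = 10.285.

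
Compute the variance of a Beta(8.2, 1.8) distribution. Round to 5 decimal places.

0.01342

α+β = 10.0 and αβ = 14.76, so Var = αβ/[(α+β)²(α+β+1)] = 14.76/1100.000 = 0.01342.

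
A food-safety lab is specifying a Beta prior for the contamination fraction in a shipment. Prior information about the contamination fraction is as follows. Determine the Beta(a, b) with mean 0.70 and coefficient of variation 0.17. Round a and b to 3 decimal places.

a = 9.681, b = 4.149

σ = CV·μ = 0.17×0.70 = 0.11900, so σ² = 0.014161.
s+1 = μ(1−μ)/σ² = 0.2100/0.014161 = 14.8295, so s = a+b = 13.8295.
a = μs = 9.681, b = (1−μ)s = 4.149.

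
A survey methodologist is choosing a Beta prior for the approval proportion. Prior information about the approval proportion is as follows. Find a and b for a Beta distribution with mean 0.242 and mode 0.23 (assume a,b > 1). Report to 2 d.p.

Let s = a+b. Mean gives a = μs = 0.242s; mode gives (a−1)/(s−2) = 0.23.
Substituting: 0.242s − 1 = 0.23(s−2) = 0.23s − 0.46, so 0.012s = 0.54 and s = 45.0000.
Then a = 0.242×45.0000 = 10.89 and b = s−a = 34.11.

a = 10.89, b = 34.11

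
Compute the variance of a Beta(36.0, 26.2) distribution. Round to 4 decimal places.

Var = αβ/[(α+β)²(α+β+1)] = (36.0×26.2)/(62.2²×63.2) = 943.20/244510.688 = 0.0039.

0.0039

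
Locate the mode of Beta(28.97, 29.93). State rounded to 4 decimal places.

0.4916

With α,β > 1, mode = (α−1)/(α+β−2) = 27.97/56.90 = 0.4916.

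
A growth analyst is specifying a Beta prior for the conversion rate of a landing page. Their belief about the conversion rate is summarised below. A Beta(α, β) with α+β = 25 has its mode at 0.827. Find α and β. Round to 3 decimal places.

α = 20.021, β = 4.979

Mode = (α−1)/(κ−2) with κ = α+β, so α−1 = 0.827·23 = 19.021.
α = 20.021; β = κ − α = 4.979.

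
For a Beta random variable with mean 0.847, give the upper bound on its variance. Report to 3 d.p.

0.130

Var = μ(1−μ)/(α+β+1), which approaches μ(1−μ) as α+β → 0.
So the supremum is μ(1−μ) = 0.847×0.153 = 0.130.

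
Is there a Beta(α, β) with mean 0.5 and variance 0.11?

The Beta variance bound is σ² < μ(1−μ).
Here μ(1−μ) = 0.5×0.5 = 0.25, and 0.11 < 0.25.

Yes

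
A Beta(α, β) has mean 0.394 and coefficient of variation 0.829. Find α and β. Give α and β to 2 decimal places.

α = 0.49, β = 0.75

Var = (CV·μ)² = (0.829×0.394)² = 0.106685.
α+β = μ(1−μ)/Var − 1 = 0.238764/0.106685 − 1 = 1.2380.
Thus α = 0.394·1.2380 = 0.49 and β = 0.606·1.2380 = 0.75.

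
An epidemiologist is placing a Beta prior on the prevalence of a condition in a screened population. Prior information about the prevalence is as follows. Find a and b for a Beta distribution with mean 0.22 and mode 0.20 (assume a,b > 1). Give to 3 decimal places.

With s = a+b: μ = a/s and mode = (a−1)/(s−2). Eliminating a = μs,
μs − 1 = m(s−2) ⇒ s(μ−m) = 1−2m ⇒ s = 0.60/0.02 = 30.0000.
So a = μs = 6.600, b = (1−μ)s = 23.400.

a = 6.600, b = 23.400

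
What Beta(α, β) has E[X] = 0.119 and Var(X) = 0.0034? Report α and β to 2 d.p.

α = 3.55, β = 26.28

Write ν = α+β; then α = μν and Var = μ(1−μ)/(ν+1).
ν = μ(1−μ)/Var − 1 = 0.104839/0.0034 − 1 = 29.8350.
α = 0.119·29.8350 = 3.55, β = 0.881·29.8350 = 26.28.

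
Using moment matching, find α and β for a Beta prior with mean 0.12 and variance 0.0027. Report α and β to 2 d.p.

α = 4.57, β = 33.54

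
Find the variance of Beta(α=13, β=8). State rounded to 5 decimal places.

0.01072

α+β = 21 and αβ = 104, so Var = αβ/[(α+β)²(α+β+1)] = 104/9702 = 0.01072.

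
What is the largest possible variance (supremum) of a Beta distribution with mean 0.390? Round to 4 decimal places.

0.2379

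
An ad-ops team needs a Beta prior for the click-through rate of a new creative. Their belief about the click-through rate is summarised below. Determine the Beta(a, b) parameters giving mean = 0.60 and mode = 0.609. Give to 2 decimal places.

a = 14.53, b = 9.69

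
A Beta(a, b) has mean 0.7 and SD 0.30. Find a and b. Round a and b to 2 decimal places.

Variance = 0.30² = 0.0900. The moment-matching identity a+b = μ(1−μ)/Var − 1 gives
a+b = 0.21/0.0900 − 1 = 1.3333, so a = μ·1.3333 = 0.93 and b = (1−μ)·1.3333 = 0.40.

a = 0.93, b = 0.40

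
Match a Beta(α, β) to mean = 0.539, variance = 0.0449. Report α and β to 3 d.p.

By moment matching, α+β = μ(1−μ)/σ² − 1 = (0.539·0.461)/0.0449 − 1 = 5.5341 − 1 = 4.5341.
Since α/(α+β) = μ, α = 0.539·4.5341 = 2.444 and β = 0.461·4.5341 = 2.090.

α = 2.444, β = 2.090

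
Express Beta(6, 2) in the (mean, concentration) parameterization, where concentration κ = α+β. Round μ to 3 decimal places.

μ = 0.750, κ = 8

κ = α+β = 6+2 = 8; μ = α/κ = 6/8 = 0.750.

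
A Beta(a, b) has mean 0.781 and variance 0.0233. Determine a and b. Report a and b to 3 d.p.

a = 4.952, b = 1.389

By moment matching, a+b = μ(1−μ)/σ² − 1 = (0.781·0.219)/0.0233 − 1 = 7.3407 − 1 = 6.3407.
Since a/(a+b) = μ, a = 0.781·6.3407 = 4.952 and b = 0.219·6.3407 = 1.389.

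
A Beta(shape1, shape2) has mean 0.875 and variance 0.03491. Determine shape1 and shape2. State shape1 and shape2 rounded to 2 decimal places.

By moment matching, shape1+shape2 = μ(1−μ)/σ² − 1 = (0.875·0.125)/0.03491 − 1 = 3.1331 − 1 = 2.1331.
Since shape1/(shape1+shape2) = μ, shape1 = 0.875·2.1331 = 1.87 and shape2 = 0.125·2.1331 = 0.27.

shape1 = 1.87, shape2 = 0.27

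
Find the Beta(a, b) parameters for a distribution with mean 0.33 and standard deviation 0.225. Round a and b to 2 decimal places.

a = 1.11, b = 2.26

Variance = 0.225² = 0.050625. The moment-matching identity a+b = μ(1−μ)/Var − 1 gives
a+b = 0.2211/0.050625 − 1 = 3.3674, so a = μ·3.3674 = 1.11 and b = (1−μ)·3.3674 = 2.26.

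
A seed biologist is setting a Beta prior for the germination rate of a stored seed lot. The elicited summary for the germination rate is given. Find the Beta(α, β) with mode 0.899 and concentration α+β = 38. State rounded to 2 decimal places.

Since the density peak of Beta(α,β) is at (α−1)/(α+β−2),
α = 1 + 0.899(38−2) = 33.36 and β = 38 − 33.36 = 4.64.

α = 33.36, β = 4.64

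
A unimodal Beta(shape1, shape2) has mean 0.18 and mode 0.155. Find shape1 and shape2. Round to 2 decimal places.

shape1 = 4.97, shape2 = 22.63

Let s = shape1+shape2. Mean gives shape1 = μs = 0.18s; mode gives (shape1−1)/(s−2) = 0.155.
Substituting: 0.18s − 1 = 0.155(s−2) = 0.155s − 0.310, so 0.025s = 0.690 and s = 27.6000.
Then shape1 = 0.18×27.6000 = 4.97 and shape2 = s−shape1 = 22.63.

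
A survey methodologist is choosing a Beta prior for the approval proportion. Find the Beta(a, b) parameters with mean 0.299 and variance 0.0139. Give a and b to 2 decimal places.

Let s = a+b. The Beta variance is μ(1−μ)/(s+1).
So s+1 = μ(1−μ)/σ² = (0.299×0.701)/0.0139 = 0.209599/0.0139 = 15.0791, giving s = 14.0791.
Then a = μs = 0.299×14.0791 = 4.21 and b = (1−μ)s = 0.701×14.0791 = 9.87.

a = 4.21, b = 9.87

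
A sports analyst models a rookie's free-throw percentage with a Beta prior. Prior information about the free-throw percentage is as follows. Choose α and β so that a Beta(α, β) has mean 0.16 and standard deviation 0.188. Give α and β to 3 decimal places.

α = 0.448, β = 2.354

Variance = 0.188² = 0.035344. The moment-matching identity α+β = μ(1−μ)/Var − 1 gives
α+β = 0.1344/0.035344 − 1 = 2.8026, so α = μ·2.8026 = 0.448 and β = (1−μ)·2.8026 = 2.354.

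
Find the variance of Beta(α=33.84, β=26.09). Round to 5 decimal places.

0.00403

α+β = 59.93 and αβ = 882.8856, so Var = αβ/[(α+β)²(α+β+1)] = 882.8856/218836.486557 = 0.00403.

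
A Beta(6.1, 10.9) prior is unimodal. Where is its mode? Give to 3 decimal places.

0.340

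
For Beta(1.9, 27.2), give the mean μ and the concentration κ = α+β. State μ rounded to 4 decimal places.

μ = 0.0653, κ = 29.1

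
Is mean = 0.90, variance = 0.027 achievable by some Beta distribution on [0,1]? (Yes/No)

The Beta variance bound is σ² < μ(1−μ).
Here μ(1−μ) = 0.90×0.10 = 0.0900, and 0.027 < 0.0900.

Yes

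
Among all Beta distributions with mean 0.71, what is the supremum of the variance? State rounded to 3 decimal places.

For fixed mean μ the Beta variance is μ(1−μ)/(α+β+1), increasing as α+β decreases.
Its least upper bound (not attained) is μ(1−μ) = 0.71·0.29 = 0.206.

0.206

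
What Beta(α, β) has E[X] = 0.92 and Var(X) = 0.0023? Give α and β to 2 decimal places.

α = 28.52, β = 2.48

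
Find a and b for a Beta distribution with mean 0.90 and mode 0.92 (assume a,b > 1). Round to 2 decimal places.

a = 37.80, b = 4.20

Let s = a+b. Mean gives a = μs = 0.90s; mode gives (a−1)/(s−2) = 0.92.
Substituting: 0.90s − 1 = 0.92(s−2) = 0.92s − 1.84, so -0.02s = -0.84 and s = 42.0000.
Then a = 0.90×42.0000 = 37.80 and b = s−a = 4.20.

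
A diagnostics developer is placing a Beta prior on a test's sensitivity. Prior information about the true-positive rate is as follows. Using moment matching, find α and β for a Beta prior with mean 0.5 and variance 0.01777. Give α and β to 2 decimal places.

By moment matching, α+β = μ(1−μ)/σ² − 1 = (0.5·0.5)/0.01777 − 1 = 14.0687 − 1 = 13.0687.
Since α/(α+β) = μ, α = 0.5·13.0687 = 6.53 and β = 0.5·13.0687 = 6.53.

α = 6.53, β = 6.53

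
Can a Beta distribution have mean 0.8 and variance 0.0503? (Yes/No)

Yes

The Beta variance bound is σ² < μ(1−μ).
Here μ(1−μ) = 0.8×0.2 = 0.16, and 0.0503 < 0.16.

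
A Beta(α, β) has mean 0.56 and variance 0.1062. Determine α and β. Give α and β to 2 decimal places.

Let s = α+β. The Beta variance is μ(1−μ)/(s+1).
So s+1 = μ(1−μ)/σ² = (0.56×0.44)/0.1062 = 0.2464/0.1062 = 2.3202, giving s = 1.3202.
Then α = μs = 0.56×1.3202 = 0.74 and β = (1−μ)s = 0.44×1.3202 = 0.58.

α = 0.74, β = 0.58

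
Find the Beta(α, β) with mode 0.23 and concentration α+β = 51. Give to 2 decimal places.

Mode = (α−1)/(κ−2) with κ = α+β, so α−1 = 0.23·49 = 11.27.
α = 12.27; β = κ − α = 38.73.

α = 12.27, β = 38.73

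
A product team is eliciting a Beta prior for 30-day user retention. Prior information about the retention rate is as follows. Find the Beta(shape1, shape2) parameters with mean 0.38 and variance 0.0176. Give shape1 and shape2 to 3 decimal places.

By moment matching, shape1+shape2 = μ(1−μ)/σ² − 1 = (0.38·0.62)/0.0176 − 1 = 13.3864 − 1 = 12.3864.
Since shape1/(shape1+shape2) = μ, shape1 = 0.38·12.3864 = 4.707 and shape2 = 0.62·12.3864 = 7.680.

shape1 = 4.707, shape2 = 7.680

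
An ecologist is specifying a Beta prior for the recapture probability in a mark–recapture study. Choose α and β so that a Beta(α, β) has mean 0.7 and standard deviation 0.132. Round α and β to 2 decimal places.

α = 7.74, β = 3.32

σ² = 0.132² = 0.017424.
With s = α+β, Var = μ(1−μ)/(s+1), so s+1 = (0.7×0.3)/0.017424 = 12.0523 and s = 11.0523.
α = μs = 7.74, β = (1−μ)s = 3.32.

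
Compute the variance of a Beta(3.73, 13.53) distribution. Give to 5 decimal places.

0.00928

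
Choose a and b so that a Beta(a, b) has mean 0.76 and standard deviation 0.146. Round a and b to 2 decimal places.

a = 5.74, b = 1.81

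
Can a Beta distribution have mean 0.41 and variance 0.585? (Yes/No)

No

For any Beta, Var(X) < E[X]·(1−E[X]).
Here μ(1−μ) = 0.41×0.59 = 0.2419, and 0.585 ≥ 0.2419.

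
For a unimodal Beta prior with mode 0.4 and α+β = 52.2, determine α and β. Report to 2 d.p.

Since the density peak of Beta(α,β) is at (α−1)/(α+β−2),
α = 1 + 0.4(52.2−2) = 21.08 and β = 52.2 − 21.08 = 31.12.

α = 21.08, β = 31.12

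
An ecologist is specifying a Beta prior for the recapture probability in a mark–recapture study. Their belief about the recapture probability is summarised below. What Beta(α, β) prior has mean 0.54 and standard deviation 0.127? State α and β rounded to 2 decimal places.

First σ² = 0.016129. Setting α = μn, β = (1−μ)n with n = α+β,
μ(1−μ)/(n+1) = 0.016129 ⇒ n+1 = 0.2484/0.016129 = 15.4008 ⇒ n = 14.4008.
Hence α = 0.54×14.4008 = 7.78, β = 0.46×14.4008 = 6.62.

α = 7.78, β = 6.62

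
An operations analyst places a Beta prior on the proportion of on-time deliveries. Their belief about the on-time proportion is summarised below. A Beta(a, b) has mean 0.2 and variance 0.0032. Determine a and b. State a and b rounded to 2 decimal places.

a = 9.80, b = 39.20

Write ν = a+b; then a = μν and Var = μ(1−μ)/(ν+1).
ν = μ(1−μ)/Var − 1 = 0.16/0.0032 − 1 = 49.0000.
a = 0.2·49.0000 = 9.80, b = 0.8·49.0000 = 39.20.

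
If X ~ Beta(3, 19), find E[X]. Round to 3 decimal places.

0.136

The Beta mean is α/(α+β) = 3/(3+19) = 0.136.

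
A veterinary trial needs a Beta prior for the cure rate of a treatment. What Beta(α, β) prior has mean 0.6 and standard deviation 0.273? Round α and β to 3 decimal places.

First σ² = 0.074529. Setting α = μn, β = (1−μ)n with n = α+β,
μ(1−μ)/(n+1) = 0.074529 ⇒ n+1 = 0.24/0.074529 = 3.2202 ⇒ n = 2.2202.
Hence α = 0.6×2.2202 = 1.332, β = 0.4×2.2202 = 0.888.

α = 1.332, β = 0.888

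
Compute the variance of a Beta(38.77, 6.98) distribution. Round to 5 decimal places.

Var = αβ/[(α+β)²(α+β+1)] = (38.77×6.98)/(45.75²×46.75) = 270.6146/97850.671875 = 0.00277.

0.00277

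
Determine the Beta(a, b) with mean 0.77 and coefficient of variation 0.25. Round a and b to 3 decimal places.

a = 2.910, b = 0.869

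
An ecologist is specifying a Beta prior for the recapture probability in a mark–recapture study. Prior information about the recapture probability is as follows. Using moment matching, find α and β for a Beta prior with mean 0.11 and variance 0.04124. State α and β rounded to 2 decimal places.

By moment matching, α+β = μ(1−μ)/σ² − 1 = (0.11·0.89)/0.04124 − 1 = 2.3739 − 1 = 1.3739.
Since α/(α+β) = μ, α = 0.11·1.3739 = 0.15 and β = 0.89·1.3739 = 1.22.

α = 0.15, β = 1.22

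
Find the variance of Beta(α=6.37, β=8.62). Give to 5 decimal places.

μ = 6.37/14.99 = 0.424950; Var = μ(1−μ)/(α+β+1) = 0.2443675/15.99 = 0.01528.

0.01528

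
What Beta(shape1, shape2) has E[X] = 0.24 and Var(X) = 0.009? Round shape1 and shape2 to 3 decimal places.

shape1 = 4.624, shape2 = 14.643

Let s = shape1+shape2. The Beta variance is μ(1−μ)/(s+1).
So s+1 = μ(1−μ)/σ² = (0.24×0.76)/0.009 = 0.1824/0.009 = 20.2667, giving s = 19.2667.
Then shape1 = μs = 0.24×19.2667 = 4.624 and shape2 = (1−μ)s = 0.76×19.2667 = 14.643.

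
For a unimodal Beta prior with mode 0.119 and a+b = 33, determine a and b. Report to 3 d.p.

a = 4.689, b = 28.311

Mode = (a−1)/(κ−2) with κ = a+b, so a−1 = 0.119·31 = 3.689.
a = 4.689; b = κ − a = 28.311.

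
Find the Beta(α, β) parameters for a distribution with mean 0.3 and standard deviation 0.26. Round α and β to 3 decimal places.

Variance = 0.26² = 0.0676. The moment-matching identity α+β = μ(1−μ)/Var − 1 gives
α+β = 0.21/0.0676 − 1 = 2.1065, so α = μ·2.1065 = 0.632 and β = (1−μ)·2.1065 = 1.475.

α = 0.632, β = 1.475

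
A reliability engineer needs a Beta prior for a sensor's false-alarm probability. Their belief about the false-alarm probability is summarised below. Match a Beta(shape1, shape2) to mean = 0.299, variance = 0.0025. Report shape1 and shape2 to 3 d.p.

Write ν = shape1+shape2; then shape1 = μν and Var = μ(1−μ)/(ν+1).
ν = μ(1−μ)/Var − 1 = 0.209599/0.0025 − 1 = 82.8396.
shape1 = 0.299·82.8396 = 24.769, shape2 = 0.701·82.8396 = 58.071.

shape1 = 24.769, shape2 = 58.071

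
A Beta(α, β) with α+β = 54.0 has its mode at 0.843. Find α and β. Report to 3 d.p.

α = 44.836, β = 9.164

Mode = (α−1)/(κ−2) with κ = α+β, so α−1 = 0.843·52.0 = 43.836.
α = 44.836; β = κ − α = 9.164.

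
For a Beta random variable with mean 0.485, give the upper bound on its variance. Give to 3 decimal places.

Var = μ(1−μ)/(α+β+1), which approaches μ(1−μ) as α+β → 0.
So the supremum is μ(1−μ) = 0.485×0.515 = 0.250.

0.250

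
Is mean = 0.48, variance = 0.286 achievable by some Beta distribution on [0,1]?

For any Beta, Var(X) < E[X]·(1−E[X]).
Here μ(1−μ) = 0.48×0.52 = 0.2496, and 0.286 ≥ 0.2496.

No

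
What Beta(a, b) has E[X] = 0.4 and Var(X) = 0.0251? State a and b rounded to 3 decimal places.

By moment matching, a+b = μ(1−μ)/σ² − 1 = (0.4·0.6)/0.0251 − 1 = 9.5618 − 1 = 8.5618.
Since a/(a+b) = μ, a = 0.4·8.5618 = 3.425 and b = 0.6·8.5618 = 5.137.

a = 3.425, b = 5.137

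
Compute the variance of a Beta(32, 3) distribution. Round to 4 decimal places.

0.0022

α+β = 35 and αβ = 96, so Var = αβ/[(α+β)²(α+β+1)] = 96/44100 = 0.0022.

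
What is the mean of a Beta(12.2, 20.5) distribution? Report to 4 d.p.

0.3731

E[X] = α/(α+β) = 12.2/32.7 = 0.3731.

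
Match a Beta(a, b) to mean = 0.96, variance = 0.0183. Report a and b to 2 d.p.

Let s = a+b. The Beta variance is μ(1−μ)/(s+1).
So s+1 = μ(1−μ)/σ² = (0.96×0.04)/0.0183 = 0.0384/0.0183 = 2.0984, giving s = 1.0984.
Then a = μs = 0.96×1.0984 = 1.05 and b = (1−μ)s = 0.04×1.0984 = 0.04.

a = 1.05, b = 0.04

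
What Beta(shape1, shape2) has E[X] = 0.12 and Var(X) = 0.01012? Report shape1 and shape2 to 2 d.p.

By moment matching, shape1+shape2 = μ(1−μ)/σ² − 1 = (0.12·0.88)/0.01012 − 1 = 10.4348 − 1 = 9.4348.
Since shape1/(shape1+shape2) = μ, shape1 = 0.12·9.4348 = 1.13 and shape2 = 0.88·9.4348 = 8.30.

shape1 = 1.13, shape2 = 8.30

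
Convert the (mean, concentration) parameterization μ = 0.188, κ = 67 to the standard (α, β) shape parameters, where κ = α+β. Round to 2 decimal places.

α = 12.60, β = 54.40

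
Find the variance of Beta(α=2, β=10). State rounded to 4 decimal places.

α+β = 12 and αβ = 20, so Var = αβ/[(α+β)²(α+β+1)] = 20/1872 = 0.0107.

0.0107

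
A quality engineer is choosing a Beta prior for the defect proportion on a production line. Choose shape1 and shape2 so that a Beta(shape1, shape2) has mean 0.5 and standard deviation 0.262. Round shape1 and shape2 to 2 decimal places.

shape1 = 1.32, shape2 = 1.32

First σ² = 0.068644. Setting shape1 = μn, shape2 = (1−μ)n with n = shape1+shape2,
μ(1−μ)/(n+1) = 0.068644 ⇒ n+1 = 0.25/0.068644 = 3.6420 ⇒ n = 2.6420.
Hence shape1 = 0.5×2.6420 = 1.32, shape2 = 0.5×2.6420 = 1.32.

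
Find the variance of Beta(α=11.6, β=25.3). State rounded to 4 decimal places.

Var = αβ/[(α+β)²(α+β+1)] = (11.6×25.3)/(36.9²×37.9) = 293.48/51605.019 = 0.0057.

0.0057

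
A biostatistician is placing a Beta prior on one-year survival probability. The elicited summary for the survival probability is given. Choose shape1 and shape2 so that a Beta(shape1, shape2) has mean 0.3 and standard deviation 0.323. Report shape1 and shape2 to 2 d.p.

shape1 = 0.30, shape2 = 0.71

First σ² = 0.104329. Setting shape1 = μn, shape2 = (1−μ)n with n = shape1+shape2,
μ(1−μ)/(n+1) = 0.104329 ⇒ n+1 = 0.21/0.104329 = 2.0129 ⇒ n = 1.0129.
Hence shape1 = 0.3×1.0129 = 0.30, shape2 = 0.7×1.0129 = 0.71.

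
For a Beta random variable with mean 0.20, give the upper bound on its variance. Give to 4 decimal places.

0.1600

Var = μ(1−μ)/(α+β+1), which approaches μ(1−μ) as α+β → 0.
So the supremum is μ(1−μ) = 0.20×0.80 = 0.1600.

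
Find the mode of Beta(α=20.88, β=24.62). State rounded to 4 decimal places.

0.4570

The density x^(α−1)(1−x)^(β−1) is maximised at (α−1)/(α+β−2) = 19.88/43.50 = 0.4570.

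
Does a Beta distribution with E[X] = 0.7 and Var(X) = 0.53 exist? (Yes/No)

No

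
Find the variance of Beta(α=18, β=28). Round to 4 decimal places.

0.0051

α+β = 46 and αβ = 504, so Var = αβ/[(α+β)²(α+β+1)] = 504/99452 = 0.0051.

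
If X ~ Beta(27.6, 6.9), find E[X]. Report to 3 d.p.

The Beta mean is α/(α+β) = 27.6/(27.6+6.9) = 0.800.

0.800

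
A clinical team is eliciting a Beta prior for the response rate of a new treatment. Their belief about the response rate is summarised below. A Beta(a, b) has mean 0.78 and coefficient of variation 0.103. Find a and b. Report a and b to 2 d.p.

σ = CV·μ = 0.103×0.78 = 0.08034, so σ² = 0.006455.
s+1 = μ(1−μ)/σ² = 0.1716/0.006455 = 26.5860, so s = a+b = 25.5860.
a = μs = 19.96, b = (1−μ)s = 5.63.

a = 19.96, b = 5.63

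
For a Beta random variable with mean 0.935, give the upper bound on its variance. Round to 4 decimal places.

0.0608

Var = μ(1−μ)/(α+β+1), which approaches μ(1−μ) as α+β → 0.
So the supremum is μ(1−μ) = 0.935×0.065 = 0.0608.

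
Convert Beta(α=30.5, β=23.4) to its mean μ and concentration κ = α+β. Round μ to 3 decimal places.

μ = 0.566, κ = 53.9

κ = α+β = 30.5+23.4 = 53.9; μ = α/κ = 30.5/53.9 = 0.566.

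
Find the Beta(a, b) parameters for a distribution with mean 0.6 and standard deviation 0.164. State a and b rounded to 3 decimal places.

σ² = 0.164² = 0.026896.
With s = a+b, Var = μ(1−μ)/(s+1), so s+1 = (0.6×0.4)/0.026896 = 8.9233 and s = 7.9233.
a = μs = 4.754, b = (1−μ)s = 3.169.

a = 4.754, b = 3.169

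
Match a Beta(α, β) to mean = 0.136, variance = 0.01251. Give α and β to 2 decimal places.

α = 1.14, β = 7.25

Write ν = α+β; then α = μν and Var = μ(1−μ)/(ν+1).
ν = μ(1−μ)/Var − 1 = 0.117504/0.01251 − 1 = 8.3928.
α = 0.136·8.3928 = 1.14, β = 0.864·8.3928 = 7.25.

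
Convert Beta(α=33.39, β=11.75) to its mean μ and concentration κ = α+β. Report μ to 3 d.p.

κ = α+β = 33.39+11.75 = 45.14; μ = α/κ = 33.39/45.14 = 0.740.

μ = 0.740, κ = 45.14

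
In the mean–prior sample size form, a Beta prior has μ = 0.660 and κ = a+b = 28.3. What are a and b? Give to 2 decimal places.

a = μκ = 0.660×28.3 = 18.68 and b = (1−μ)κ = 0.340×28.3 = 9.62.

a = 18.68, b = 9.62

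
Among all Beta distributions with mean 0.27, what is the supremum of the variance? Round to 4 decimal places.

Var = μ(1−μ)/(α+β+1), which approaches μ(1−μ) as α+β → 0.
So the supremum is μ(1−μ) = 0.27×0.73 = 0.1971.

0.1971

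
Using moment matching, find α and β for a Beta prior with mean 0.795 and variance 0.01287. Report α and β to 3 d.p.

α = 9.272, β = 2.391

Let s = α+β. The Beta variance is μ(1−μ)/(s+1).
So s+1 = μ(1−μ)/σ² = (0.795×0.205)/0.01287 = 0.162975/0.01287 = 12.6632, giving s = 11.6632.
Then α = μs = 0.795×11.6632 = 9.272 and β = (1−μ)s = 0.205×11.6632 = 2.391.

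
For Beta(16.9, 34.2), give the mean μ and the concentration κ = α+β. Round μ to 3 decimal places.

κ = α+β = 16.9+34.2 = 51.1; μ = α/κ = 16.9/51.1 = 0.331.

μ = 0.331, κ = 51.1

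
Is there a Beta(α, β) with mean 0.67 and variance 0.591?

No

A Beta with mean μ has variance μ(1−μ)/(α+β+1) < μ(1−μ).
Here μ(1−μ) = 0.67×0.33 = 0.2211, and 0.591 ≥ 0.2211.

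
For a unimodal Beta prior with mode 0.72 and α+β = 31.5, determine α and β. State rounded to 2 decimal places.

α = 22.24, β = 9.26

Mode = (α−1)/(κ−2) with κ = α+β, so α−1 = 0.72·29.5 = 21.24.
α = 22.24; β = κ − α = 9.26.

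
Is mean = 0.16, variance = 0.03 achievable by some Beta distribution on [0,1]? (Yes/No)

Yes

The Beta variance bound is σ² < μ(1−μ).
Here μ(1−μ) = 0.16×0.84 = 0.1344, and 0.03 < 0.1344.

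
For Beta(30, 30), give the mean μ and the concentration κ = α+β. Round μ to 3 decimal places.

μ = 0.500, κ = 60

κ = α+β = 30+30 = 60; μ = α/κ = 30/60 = 0.500.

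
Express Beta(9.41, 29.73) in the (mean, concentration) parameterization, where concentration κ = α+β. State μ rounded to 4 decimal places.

μ = 0.2404, κ = 39.14

κ = α+β = 9.41+29.73 = 39.14; μ = α/κ = 9.41/39.14 = 0.2404.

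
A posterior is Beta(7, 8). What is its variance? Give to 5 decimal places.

0.01556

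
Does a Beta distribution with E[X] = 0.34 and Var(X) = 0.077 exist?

For any Beta, Var(X) < E[X]·(1−E[X]).
Here μ(1−μ) = 0.34×0.66 = 0.2244, and 0.077 < 0.2244.

Yes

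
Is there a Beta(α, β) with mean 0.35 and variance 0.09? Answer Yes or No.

For any Beta, Var(X) < E[X]·(1−E[X]).
Here μ(1−μ) = 0.35×0.65 = 0.2275, and 0.09 < 0.2275.

Yes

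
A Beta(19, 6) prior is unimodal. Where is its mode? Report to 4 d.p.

With α,β > 1, mode = (α−1)/(α+β−2) = 18/23 = 0.7826.

0.7826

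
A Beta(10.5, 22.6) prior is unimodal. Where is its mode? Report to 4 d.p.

With α,β > 1, mode = (α−1)/(α+β−2) = 9.5/31.1 = 0.3055.

0.3055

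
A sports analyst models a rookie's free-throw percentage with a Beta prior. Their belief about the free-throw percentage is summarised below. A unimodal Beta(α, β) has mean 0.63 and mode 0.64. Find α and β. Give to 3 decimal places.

With s = α+β: μ = α/s and mode = (α−1)/(s−2). Eliminating α = μs,
μs − 1 = m(s−2) ⇒ s(μ−m) = 1−2m ⇒ s = -0.28/-0.01 = 28.0000.
So α = μs = 17.640, β = (1−μ)s = 10.360.

α = 17.640, β = 10.360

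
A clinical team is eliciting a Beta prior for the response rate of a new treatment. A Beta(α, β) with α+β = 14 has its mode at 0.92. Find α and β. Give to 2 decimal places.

Mode = (α−1)/(κ−2) with κ = α+β, so α−1 = 0.92·12 = 11.04.
α = 12.04; β = κ − α = 1.96.

α = 12.04, β = 1.96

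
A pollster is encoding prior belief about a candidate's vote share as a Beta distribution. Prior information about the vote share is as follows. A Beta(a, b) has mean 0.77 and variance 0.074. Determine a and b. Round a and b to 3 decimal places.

Write ν = a+b; then a = μν and Var = μ(1−μ)/(ν+1).
ν = μ(1−μ)/Var − 1 = 0.1771/0.074 − 1 = 1.3932.
a = 0.77·1.3932 = 1.073, b = 0.23·1.3932 = 0.320.

a = 1.073, b = 0.320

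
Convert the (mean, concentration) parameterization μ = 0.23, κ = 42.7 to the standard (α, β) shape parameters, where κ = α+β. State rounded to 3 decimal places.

α = 9.821, β = 32.879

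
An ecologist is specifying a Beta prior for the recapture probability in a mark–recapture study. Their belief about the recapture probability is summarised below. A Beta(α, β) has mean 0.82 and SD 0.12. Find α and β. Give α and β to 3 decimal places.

α = 7.585, β = 1.665

σ² = 0.12² = 0.0144.
With s = α+β, Var = μ(1−μ)/(s+1), so s+1 = (0.82×0.18)/0.0144 = 10.2500 and s = 9.2500.
α = μs = 7.585, β = (1−μ)s = 1.665.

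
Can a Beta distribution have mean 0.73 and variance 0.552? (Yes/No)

No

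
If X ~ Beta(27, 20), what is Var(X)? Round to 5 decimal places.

μ = 27/47 = 0.574468; Var = μ(1−μ)/(α+β+1) = 0.2444545/48 = 0.00509.

0.00509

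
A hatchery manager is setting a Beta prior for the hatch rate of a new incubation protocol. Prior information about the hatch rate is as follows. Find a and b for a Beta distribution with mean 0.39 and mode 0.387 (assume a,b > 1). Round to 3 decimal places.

With s = a+b: μ = a/s and mode = (a−1)/(s−2). Eliminating a = μs,
μs − 1 = m(s−2) ⇒ s(μ−m) = 1−2m ⇒ s = 0.226/0.003 = 75.3333.
So a = μs = 29.380, b = (1−μ)s = 45.953.

a = 29.380, b = 45.953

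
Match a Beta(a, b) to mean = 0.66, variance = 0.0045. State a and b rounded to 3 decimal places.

By moment matching, a+b = μ(1−μ)/σ² − 1 = (0.66·0.34)/0.0045 − 1 = 49.8667 − 1 = 48.8667.
Since a/(a+b) = μ, a = 0.66·48.8667 = 32.252 and b = 0.34·48.8667 = 16.615.

a = 32.252, b = 16.615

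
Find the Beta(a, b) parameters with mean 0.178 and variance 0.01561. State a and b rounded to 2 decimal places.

a = 1.49, b = 6.88

Write ν = a+b; then a = μν and Var = μ(1−μ)/(ν+1).
ν = μ(1−μ)/Var − 1 = 0.146316/0.01561 − 1 = 8.3732.
a = 0.178·8.3732 = 1.49, b = 0.822·8.3732 = 6.88.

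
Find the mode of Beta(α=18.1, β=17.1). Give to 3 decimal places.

0.515

With α,β > 1, mode = (α−1)/(α+β−2) = 17.1/33.2 = 0.515.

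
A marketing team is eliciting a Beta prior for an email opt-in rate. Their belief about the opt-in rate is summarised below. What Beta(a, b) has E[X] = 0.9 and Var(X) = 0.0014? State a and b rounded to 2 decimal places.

a = 56.96, b = 6.33

By moment matching, a+b = μ(1−μ)/σ² − 1 = (0.9·0.1)/0.0014 − 1 = 64.2857 − 1 = 63.2857.
Since a/(a+b) = μ, a = 0.9·63.2857 = 56.96 and b = 0.1·63.2857 = 6.33.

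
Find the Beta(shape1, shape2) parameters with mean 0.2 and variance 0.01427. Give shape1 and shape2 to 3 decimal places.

By moment matching, shape1+shape2 = μ(1−μ)/σ² − 1 = (0.2·0.8)/0.01427 − 1 = 11.2123 − 1 = 10.2123.
Since shape1/(shape1+shape2) = μ, shape1 = 0.2·10.2123 = 2.042 and shape2 = 0.8·10.2123 = 8.170.

shape1 = 2.042, shape2 = 8.170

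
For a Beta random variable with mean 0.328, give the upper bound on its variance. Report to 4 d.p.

Var = μ(1−μ)/(α+β+1), which approaches μ(1−μ) as α+β → 0.
So the supremum is μ(1−μ) = 0.328×0.672 = 0.2204.

0.2204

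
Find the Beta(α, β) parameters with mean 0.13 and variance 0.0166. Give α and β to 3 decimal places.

Write ν = α+β; then α = μν and Var = μ(1−μ)/(ν+1).
ν = μ(1−μ)/Var − 1 = 0.1131/0.0166 − 1 = 5.8133.
α = 0.13·5.8133 = 0.756, β = 0.87·5.8133 = 5.058.

α = 0.756, β = 5.058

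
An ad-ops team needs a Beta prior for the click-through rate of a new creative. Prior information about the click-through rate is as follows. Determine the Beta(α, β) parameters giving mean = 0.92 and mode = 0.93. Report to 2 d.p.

α = 79.12, β = 6.88

With s = α+β: μ = α/s and mode = (α−1)/(s−2). Eliminating α = μs,
μs − 1 = m(s−2) ⇒ s(μ−m) = 1−2m ⇒ s = -0.86/-0.01 = 86.0000.
So α = μs = 79.12, β = (1−μ)s = 6.88.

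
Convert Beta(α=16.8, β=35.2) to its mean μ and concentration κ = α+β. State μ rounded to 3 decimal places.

μ = 0.323, κ = 52.0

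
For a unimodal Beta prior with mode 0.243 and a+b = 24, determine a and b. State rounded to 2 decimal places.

a = 6.35, b = 17.65

Since the density peak of Beta(a,b) is at (a−1)/(a+b−2),
a = 1 + 0.243(24−2) = 6.35 and b = 24 − 6.35 = 17.65.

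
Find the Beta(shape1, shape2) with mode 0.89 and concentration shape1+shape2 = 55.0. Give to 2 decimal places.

Mode = (shape1−1)/(κ−2) with κ = shape1+shape2, so shape1−1 = 0.89·53.0 = 47.17.
shape1 = 48.17; shape2 = κ − shape1 = 6.83.

shape1 = 48.17, shape2 = 6.83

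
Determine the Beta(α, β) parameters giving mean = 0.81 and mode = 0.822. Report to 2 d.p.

α = 43.47, β = 10.20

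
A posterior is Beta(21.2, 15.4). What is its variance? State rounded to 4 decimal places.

μ = 21.2/36.6 = 0.579235; Var = μ(1−μ)/(α+β+1) = 0.2437218/37.6 = 0.0065.

0.0065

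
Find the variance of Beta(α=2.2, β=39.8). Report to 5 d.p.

0.00115

μ = 2.2/42.0 = 0.052381; Var = μ(1−μ)/(α+β+1) = 0.0496372/43.0 = 0.00115.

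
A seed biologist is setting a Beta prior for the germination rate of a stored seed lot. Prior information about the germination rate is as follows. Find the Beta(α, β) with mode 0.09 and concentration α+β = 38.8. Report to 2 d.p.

α = 4.31, β = 34.49

Mode = (α−1)/(κ−2) with κ = α+β, so α−1 = 0.09·36.8 = 3.31.
α = 4.31; β = κ − α = 34.49.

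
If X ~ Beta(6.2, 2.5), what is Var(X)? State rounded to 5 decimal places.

μ = 6.2/8.7 = 0.712644; Var = μ(1−μ)/(α+β+1) = 0.2047827/9.7 = 0.02111.

0.02111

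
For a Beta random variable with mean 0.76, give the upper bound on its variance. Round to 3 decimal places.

For fixed mean μ the Beta variance is μ(1−μ)/(α+β+1), increasing as α+β decreases.
Its least upper bound (not attained) is μ(1−μ) = 0.76·0.24 = 0.182.

0.182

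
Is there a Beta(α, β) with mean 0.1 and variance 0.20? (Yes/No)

No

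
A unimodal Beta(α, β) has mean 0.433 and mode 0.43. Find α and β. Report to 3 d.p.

With s = α+β: μ = α/s and mode = (α−1)/(s−2). Eliminating α = μs,
μs − 1 = m(s−2) ⇒ s(μ−m) = 1−2m ⇒ s = 0.14/0.003 = 46.6667.
So α = μs = 20.207, β = (1−μ)s = 26.460.

α = 20.207, β = 26.460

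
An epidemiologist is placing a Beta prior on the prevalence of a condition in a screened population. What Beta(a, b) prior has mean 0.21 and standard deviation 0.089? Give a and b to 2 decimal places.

a = 4.19, b = 15.76

Variance = 0.089² = 0.007921. The moment-matching identity a+b = μ(1−μ)/Var − 1 gives
a+b = 0.1659/0.007921 − 1 = 19.9443, so a = μ·19.9443 = 4.19 and b = (1−μ)·19.9443 = 15.76.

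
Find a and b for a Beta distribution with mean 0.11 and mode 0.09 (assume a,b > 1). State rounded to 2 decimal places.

With s = a+b: μ = a/s and mode = (a−1)/(s−2). Eliminating a = μs,
μs − 1 = m(s−2) ⇒ s(μ−m) = 1−2m ⇒ s = 0.82/0.02 = 41.0000.
So a = μs = 4.51, b = (1−μ)s = 36.49.

a = 4.51, b = 36.49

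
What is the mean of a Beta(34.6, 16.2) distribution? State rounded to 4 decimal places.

E[X] = α/(α+β) = 34.6/50.8 = 0.6811.

0.6811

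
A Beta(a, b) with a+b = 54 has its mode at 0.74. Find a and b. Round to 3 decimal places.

a = 39.480, b = 14.520

For a,b>1 the mode is (a−1)/(a+b−2), so a = mode·(κ−2)+1 = 0.74×52+1 = 39.480.
And b = (1−mode)·(κ−2)+1 = 0.26×52+1 = 14.520.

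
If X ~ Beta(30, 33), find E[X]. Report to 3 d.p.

0.476

The Beta mean is α/(α+β) = 30/(30+33) = 0.476.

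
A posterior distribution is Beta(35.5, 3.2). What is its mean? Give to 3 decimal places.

0.917

The Beta mean is α/(α+β) = 35.5/(35.5+3.2) = 0.917.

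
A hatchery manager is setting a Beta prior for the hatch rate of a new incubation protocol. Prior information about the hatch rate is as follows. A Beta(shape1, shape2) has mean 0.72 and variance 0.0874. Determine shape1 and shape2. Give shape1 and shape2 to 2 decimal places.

shape1 = 0.94, shape2 = 0.37

By moment matching, shape1+shape2 = μ(1−μ)/σ² − 1 = (0.72·0.28)/0.0874 − 1 = 2.3066 − 1 = 1.3066.
Since shape1/(shape1+shape2) = μ, shape1 = 0.72·1.3066 = 0.94 and shape2 = 0.28·1.3066 = 0.37.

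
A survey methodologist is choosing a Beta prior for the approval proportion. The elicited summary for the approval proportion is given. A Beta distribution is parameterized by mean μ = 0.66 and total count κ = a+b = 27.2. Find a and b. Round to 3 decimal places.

a = 17.952, b = 9.248

a = μκ = 0.66×27.2 = 17.952 and b = (1−μ)κ = 0.34×27.2 = 9.248.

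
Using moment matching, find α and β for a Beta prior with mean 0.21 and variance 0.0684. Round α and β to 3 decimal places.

α = 0.299, β = 1.126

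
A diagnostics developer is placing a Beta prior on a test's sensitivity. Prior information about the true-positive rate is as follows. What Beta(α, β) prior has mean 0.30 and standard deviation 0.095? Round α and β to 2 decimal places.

α = 6.68, β = 15.59

First σ² = 0.009025. Setting α = μn, β = (1−μ)n with n = α+β,
μ(1−μ)/(n+1) = 0.009025 ⇒ n+1 = 0.2100/0.009025 = 23.2687 ⇒ n = 22.2687.
Hence α = 0.30×22.2687 = 6.68, β = 0.70×22.2687 = 15.59.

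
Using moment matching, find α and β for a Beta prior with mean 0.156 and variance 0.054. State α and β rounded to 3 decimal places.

Write ν = α+β; then α = μν and Var = μ(1−μ)/(ν+1).
ν = μ(1−μ)/Var − 1 = 0.131664/0.054 − 1 = 1.4382.
α = 0.156·1.4382 = 0.224, β = 0.844·1.4382 = 1.214.

α = 0.224, β = 1.214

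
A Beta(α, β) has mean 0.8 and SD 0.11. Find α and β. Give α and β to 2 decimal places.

α = 9.78, β = 2.44

σ² = 0.11² = 0.0121.
With s = α+β, Var = μ(1−μ)/(s+1), so s+1 = (0.8×0.2)/0.0121 = 13.2231 and s = 12.2231.
α = μs = 9.78, β = (1−μ)s = 2.44.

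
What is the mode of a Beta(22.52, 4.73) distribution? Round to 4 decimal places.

0.8523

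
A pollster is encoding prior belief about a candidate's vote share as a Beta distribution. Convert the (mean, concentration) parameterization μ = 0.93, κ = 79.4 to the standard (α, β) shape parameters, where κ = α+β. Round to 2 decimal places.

α = 73.84, β = 5.56

Split κ in proportion μ : (1−μ): α = 0.93·79.4 = 73.84, β = 79.4 − 73.84 = 5.56.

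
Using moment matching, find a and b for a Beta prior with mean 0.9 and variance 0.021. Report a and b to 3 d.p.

a = 2.957, b = 0.329

Write ν = a+b; then a = μν and Var = μ(1−μ)/(ν+1).
ν = μ(1−μ)/Var − 1 = 0.09/0.021 − 1 = 3.2857.
a = 0.9·3.2857 = 2.957, b = 0.1·3.2857 = 0.329.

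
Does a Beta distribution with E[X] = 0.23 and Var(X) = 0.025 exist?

For any Beta, Var(X) < E[X]·(1−E[X]).
Here μ(1−μ) = 0.23×0.77 = 0.1771, and 0.025 < 0.1771.

Yes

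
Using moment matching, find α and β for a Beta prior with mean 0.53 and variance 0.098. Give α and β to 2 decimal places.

Let s = α+β. The Beta variance is μ(1−μ)/(s+1).
So s+1 = μ(1−μ)/σ² = (0.53×0.47)/0.098 = 0.2491/0.098 = 2.5418, giving s = 1.5418.
Then α = μs = 0.53×1.5418 = 0.82 and β = (1−μ)s = 0.47×1.5418 = 0.72.

α = 0.82, β = 0.72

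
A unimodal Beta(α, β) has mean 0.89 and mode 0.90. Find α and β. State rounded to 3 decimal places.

α = 71.200, β = 8.800

With s = α+β: μ = α/s and mode = (α−1)/(s−2). Eliminating α = μs,
μs − 1 = m(s−2) ⇒ s(μ−m) = 1−2m ⇒ s = -0.80/-0.01 = 80.0000.
So α = μs = 71.200, β = (1−μ)s = 8.800.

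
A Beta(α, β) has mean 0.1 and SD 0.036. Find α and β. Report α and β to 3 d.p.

First σ² = 0.001296. Setting α = μn, β = (1−μ)n with n = α+β,
μ(1−μ)/(n+1) = 0.001296 ⇒ n+1 = 0.09/0.001296 = 69.4444 ⇒ n = 68.4444.
Hence α = 0.1×68.4444 = 6.844, β = 0.9×68.4444 = 61.600.

α = 6.844, β = 61.600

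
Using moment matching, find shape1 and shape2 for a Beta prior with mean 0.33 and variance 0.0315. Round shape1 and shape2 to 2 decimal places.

Write ν = shape1+shape2; then shape1 = μν and Var = μ(1−μ)/(ν+1).
ν = μ(1−μ)/Var − 1 = 0.2211/0.0315 − 1 = 6.0190.
shape1 = 0.33·6.0190 = 1.99, shape2 = 0.67·6.0190 = 4.03.

shape1 = 1.99, shape2 = 4.03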